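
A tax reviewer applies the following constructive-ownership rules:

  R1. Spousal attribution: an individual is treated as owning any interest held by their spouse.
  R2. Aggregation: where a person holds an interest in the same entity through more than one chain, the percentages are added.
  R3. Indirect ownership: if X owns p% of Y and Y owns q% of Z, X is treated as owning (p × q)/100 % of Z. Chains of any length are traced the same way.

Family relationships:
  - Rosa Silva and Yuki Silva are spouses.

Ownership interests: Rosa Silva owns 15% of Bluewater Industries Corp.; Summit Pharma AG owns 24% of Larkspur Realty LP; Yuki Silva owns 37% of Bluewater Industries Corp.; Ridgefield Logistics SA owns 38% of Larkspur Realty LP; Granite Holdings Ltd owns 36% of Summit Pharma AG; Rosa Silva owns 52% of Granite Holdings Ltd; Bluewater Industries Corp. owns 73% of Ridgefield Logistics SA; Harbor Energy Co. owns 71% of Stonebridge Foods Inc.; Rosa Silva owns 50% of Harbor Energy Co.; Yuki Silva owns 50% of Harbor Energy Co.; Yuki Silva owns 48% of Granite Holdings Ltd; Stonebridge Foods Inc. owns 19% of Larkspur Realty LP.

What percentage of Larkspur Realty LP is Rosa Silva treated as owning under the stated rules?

By spousal attribution (R1), Rosa Silva is treated as also owning Yuki Silva's interest in Harbor Energy Co, giving 50% + 50% = 100%.
By spousal attribution (R1), Rosa Silva is treated as also owning Yuki Silva's interest in Granite Holdings Ltd, giving 52% + 48% = 100%.
By spousal attribution (R1), Rosa Silva is treated as also owning Yuki Silva's interest in Bluewater Industries Corp, giving 15% + 37% = 52%.
Chain via Harbor Energy Co. → Stonebridge Foods Inc. (R3): 100% × 71% × 19% = 13.49% of Larkspur Realty LP.
Chain via Granite Holdings Ltd → Summit Pharma AG (R3): 100% × 36% × 24% = 8.64% of Larkspur Realty LP.
Chain via Bluewater Industries Corp. → Ridgefield Logistics SA (R3): 52% × 73% × 38% = 14.4248% of Larkspur Realty LP.
Aggregating (R2): 13.49% + 8.64% + 14.4248% = 36.5548%.

36.5548%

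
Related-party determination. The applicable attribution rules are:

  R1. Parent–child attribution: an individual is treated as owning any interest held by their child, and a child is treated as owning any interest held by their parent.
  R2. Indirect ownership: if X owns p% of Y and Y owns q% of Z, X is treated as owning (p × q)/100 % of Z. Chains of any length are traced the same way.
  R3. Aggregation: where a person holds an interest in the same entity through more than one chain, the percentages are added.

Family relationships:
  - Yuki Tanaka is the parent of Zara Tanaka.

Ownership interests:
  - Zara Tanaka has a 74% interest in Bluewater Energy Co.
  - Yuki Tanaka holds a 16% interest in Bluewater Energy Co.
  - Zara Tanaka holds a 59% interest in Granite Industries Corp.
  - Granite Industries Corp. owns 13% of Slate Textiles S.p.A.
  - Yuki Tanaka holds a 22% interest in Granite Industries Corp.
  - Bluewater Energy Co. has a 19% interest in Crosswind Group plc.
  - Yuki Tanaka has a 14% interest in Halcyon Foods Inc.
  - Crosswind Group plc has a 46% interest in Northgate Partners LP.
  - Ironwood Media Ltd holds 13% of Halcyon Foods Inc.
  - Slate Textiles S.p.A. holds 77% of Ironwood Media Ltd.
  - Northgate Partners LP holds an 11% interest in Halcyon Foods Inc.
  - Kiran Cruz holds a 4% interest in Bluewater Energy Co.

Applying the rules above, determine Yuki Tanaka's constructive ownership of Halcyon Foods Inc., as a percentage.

By parent–child attribution (R1), Yuki Tanaka is treated as also owning Zara Tanaka's interest in Bluewater Energy Co, giving 16% + 74% = 90%.
By parent–child attribution (R1), Yuki Tanaka is treated as also owning Zara Tanaka's interest in Granite Industries Corp, giving 22% + 59% = 81%.
Chain via Bluewater Energy Co. → Crosswind Group plc → Northgate Partners LP (R2): 90% × 19% × 46% × 11% = 0.86526% of Halcyon Foods Inc.
Chain via Granite Industries Corp. → Slate Textiles S.p.A. → Ironwood Media Ltd (R2): 81% × 13% × 77% × 13% = 1.054053% of Halcyon Foods Inc.
Direct interest in Halcyon Foods Inc: 14%.
Aggregating (R3): 0.86526% + 1.054053% + 14% = 15.919313%.

15.919313%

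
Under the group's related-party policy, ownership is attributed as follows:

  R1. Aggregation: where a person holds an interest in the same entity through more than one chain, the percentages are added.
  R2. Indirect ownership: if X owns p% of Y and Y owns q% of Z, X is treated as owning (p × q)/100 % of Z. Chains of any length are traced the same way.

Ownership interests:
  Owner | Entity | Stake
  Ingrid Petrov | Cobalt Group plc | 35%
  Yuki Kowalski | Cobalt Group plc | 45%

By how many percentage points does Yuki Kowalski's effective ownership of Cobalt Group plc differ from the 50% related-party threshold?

Direct interest in Cobalt Group plc: 45%.
45% falls short of the 50% threshold by 5 percentage points.

5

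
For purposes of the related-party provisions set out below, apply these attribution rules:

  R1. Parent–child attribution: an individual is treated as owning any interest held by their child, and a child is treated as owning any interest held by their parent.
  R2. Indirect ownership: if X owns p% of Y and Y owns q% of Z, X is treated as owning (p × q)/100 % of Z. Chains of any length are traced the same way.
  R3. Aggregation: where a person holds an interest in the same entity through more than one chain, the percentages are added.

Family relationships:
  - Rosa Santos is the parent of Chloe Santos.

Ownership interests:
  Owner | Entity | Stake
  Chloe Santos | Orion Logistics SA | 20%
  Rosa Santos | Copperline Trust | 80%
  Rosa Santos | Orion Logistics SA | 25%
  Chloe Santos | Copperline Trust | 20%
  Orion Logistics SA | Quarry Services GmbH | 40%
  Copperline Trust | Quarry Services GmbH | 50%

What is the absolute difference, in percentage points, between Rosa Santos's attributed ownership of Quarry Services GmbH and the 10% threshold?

By parent–child attribution (R1), Rosa Santos is treated as also owning Chloe Santos's interest in Copperline Trust, giving 80% + 20% = 100%.
By parent–child attribution (R1), Rosa Santos is treated as also owning Chloe Santos's interest in Orion Logistics SA, giving 25% + 20% = 45%.
Chain via Copperline Trust (R2): 100% × 50% = 50% of Quarry Services GmbH.
Chain via Orion Logistics SA (R2): 45% × 40% = 18% of Quarry Services GmbH.
Aggregating (R3): 50% + 18% = 68%.
68% exceeds the 10% threshold by 58 percentage points.

58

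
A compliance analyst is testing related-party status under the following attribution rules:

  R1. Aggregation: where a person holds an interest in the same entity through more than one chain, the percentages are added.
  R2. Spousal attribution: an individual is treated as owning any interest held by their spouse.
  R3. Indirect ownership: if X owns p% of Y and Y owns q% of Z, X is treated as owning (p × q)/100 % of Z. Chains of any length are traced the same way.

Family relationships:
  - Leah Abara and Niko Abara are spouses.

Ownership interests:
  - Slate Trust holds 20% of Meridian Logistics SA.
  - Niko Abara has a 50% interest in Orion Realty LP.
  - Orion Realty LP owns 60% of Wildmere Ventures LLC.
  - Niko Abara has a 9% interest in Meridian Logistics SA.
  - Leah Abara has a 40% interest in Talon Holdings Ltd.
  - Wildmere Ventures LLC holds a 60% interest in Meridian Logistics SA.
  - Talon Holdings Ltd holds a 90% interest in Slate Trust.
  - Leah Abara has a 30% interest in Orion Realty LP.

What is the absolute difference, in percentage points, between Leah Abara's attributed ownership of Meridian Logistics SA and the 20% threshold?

25

By spousal attribution (R2), Leah Abara is treated as also owning Niko Abara's interest in Orion Realty LP, giving 30% + 50% = 80%.
By spousal attribution (R2), Leah Abara is treated as owning Niko Abara's 9% interest in Meridian Logistics SA.
Chain via Orion Realty LP → Wildmere Ventures LLC (R3): 80% × 60% × 60% = 28.8% of Meridian Logistics SA.
Chain via Talon Holdings Ltd → Slate Trust (R3): 40% × 90% × 20% = 7.2% of Meridian Logistics SA.
Direct interest in Meridian Logistics SA: 9%.
Aggregating (R1): 28.8% + 7.2% + 9% = 45%.
45% exceeds the 20% threshold by 25 percentage points.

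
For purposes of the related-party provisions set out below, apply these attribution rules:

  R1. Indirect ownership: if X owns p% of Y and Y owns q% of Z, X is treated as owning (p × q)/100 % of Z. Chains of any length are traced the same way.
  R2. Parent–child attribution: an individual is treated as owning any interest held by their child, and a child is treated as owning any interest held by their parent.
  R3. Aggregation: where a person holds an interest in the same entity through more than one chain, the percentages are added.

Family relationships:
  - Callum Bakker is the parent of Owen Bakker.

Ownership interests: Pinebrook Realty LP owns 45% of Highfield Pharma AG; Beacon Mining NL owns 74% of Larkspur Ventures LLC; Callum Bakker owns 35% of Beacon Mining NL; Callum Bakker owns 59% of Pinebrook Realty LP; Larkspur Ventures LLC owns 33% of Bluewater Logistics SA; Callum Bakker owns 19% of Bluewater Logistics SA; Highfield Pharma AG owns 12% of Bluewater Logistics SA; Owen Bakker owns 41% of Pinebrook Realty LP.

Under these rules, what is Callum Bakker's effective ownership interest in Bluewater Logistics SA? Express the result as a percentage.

By parent–child attribution (R2), Callum Bakker is treated as also owning Owen Bakker's interest in Pinebrook Realty LP, giving 59% + 41% = 100%.
Chain via Beacon Mining NL → Larkspur Ventures LLC (R1): 35% × 74% × 33% = 8.547% of Bluewater Logistics SA.
Chain via Pinebrook Realty LP → Highfield Pharma AG (R1): 100% × 45% × 12% = 5.4% of Bluewater Logistics SA.
Direct interest in Bluewater Logistics SA: 19%.
Aggregating (R3): 8.547% + 5.4% + 19% = 32.947%.

32.947%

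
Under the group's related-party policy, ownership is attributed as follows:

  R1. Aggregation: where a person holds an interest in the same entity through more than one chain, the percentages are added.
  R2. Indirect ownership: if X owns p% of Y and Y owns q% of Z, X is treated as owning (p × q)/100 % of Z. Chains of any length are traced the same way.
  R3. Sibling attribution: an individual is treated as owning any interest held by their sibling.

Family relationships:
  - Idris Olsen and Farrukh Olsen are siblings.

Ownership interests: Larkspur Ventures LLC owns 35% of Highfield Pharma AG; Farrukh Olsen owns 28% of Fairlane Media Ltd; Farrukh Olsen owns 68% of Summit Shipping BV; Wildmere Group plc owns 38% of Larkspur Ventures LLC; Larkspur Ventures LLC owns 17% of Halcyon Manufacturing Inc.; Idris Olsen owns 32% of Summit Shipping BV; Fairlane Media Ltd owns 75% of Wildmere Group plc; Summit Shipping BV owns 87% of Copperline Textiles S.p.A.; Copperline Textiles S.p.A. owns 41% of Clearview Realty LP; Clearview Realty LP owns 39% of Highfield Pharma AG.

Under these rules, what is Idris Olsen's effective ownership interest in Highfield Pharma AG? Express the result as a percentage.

16.7043%

By sibling attribution (R3), Idris Olsen is treated as also owning Farrukh Olsen's interest in Summit Shipping BV, giving 32% + 68% = 100%.
By sibling attribution (R3), Idris Olsen is treated as owning Farrukh Olsen's 28% interest in Fairlane Media Ltd.
Chain via Summit Shipping BV → Copperline Textiles S.p.A. → Clearview Realty LP (R2): 100% × 87% × 41% × 39% = 13.9113% of Highfield Pharma AG.
Chain via Fairlane Media Ltd → Wildmere Group plc → Larkspur Ventures LLC (R2): 28% × 75% × 38% × 35% = 2.793% of Highfield Pharma AG.
Aggregating (R1): 13.9113% + 2.793% = 16.7043%.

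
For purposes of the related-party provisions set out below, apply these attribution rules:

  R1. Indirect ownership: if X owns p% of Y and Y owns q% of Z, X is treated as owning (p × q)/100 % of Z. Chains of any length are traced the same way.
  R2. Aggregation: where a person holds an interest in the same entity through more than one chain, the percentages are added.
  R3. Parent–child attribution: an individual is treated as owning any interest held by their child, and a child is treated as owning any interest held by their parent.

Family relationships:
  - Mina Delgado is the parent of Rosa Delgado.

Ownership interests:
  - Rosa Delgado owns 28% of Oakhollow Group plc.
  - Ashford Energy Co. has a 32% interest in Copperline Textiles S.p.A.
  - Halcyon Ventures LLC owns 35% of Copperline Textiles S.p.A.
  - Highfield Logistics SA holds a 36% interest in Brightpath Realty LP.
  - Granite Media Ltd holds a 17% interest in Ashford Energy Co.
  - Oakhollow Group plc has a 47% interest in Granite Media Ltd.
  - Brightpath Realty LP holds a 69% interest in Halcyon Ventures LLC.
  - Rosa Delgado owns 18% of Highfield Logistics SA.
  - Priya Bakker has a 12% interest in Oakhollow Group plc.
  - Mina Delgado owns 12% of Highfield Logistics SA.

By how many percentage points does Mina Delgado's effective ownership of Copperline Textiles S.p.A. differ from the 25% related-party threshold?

21.675896

By parent–child attribution (R3), Mina Delgado is treated as also owning Rosa Delgado's interest in Highfield Logistics SA, giving 12% + 18% = 30%.
By parent–child attribution (R3), Mina Delgado is treated as owning Rosa Delgado's 28% interest in Oakhollow Group plc.
Chain via Highfield Logistics SA → Brightpath Realty LP → Halcyon Ventures LLC (R1): 30% × 36% × 69% × 35% = 2.6082% of Copperline Textiles S.p.A.
Chain via Oakhollow Group plc → Granite Media Ltd → Ashford Energy Co. (R1): 28% × 47% × 17% × 32% = 0.715904% of Copperline Textiles S.p.A.
Aggregating (R2): 2.6082% + 0.715904% = 3.324104%.
3.324104% falls short of the 25% threshold by 21.675896 percentage points.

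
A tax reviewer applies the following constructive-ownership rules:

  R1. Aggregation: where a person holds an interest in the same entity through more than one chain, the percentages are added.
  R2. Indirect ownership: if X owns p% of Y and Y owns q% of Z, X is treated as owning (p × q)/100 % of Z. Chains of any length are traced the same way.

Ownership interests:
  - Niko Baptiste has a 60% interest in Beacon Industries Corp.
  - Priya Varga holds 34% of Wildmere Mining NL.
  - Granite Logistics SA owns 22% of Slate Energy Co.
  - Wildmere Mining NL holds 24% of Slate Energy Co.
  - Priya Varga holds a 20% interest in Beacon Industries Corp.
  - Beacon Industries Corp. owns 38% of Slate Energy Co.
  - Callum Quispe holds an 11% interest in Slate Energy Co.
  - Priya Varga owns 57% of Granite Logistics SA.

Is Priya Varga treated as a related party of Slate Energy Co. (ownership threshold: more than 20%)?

Yes

Chain via Beacon Industries Corp. (R2): 20% × 38% = 7.6% of Slate Energy Co.
Chain via Granite Logistics SA (R2): 57% × 22% = 12.54% of Slate Energy Co.
Chain via Wildmere Mining NL (R2): 34% × 24% = 8.16% of Slate Energy Co.
Aggregating (R1): 7.6% + 12.54% + 8.16% = 28.3%.
28.3% exceeds the 20% threshold, so Priya is a related party to Slate Energy Co.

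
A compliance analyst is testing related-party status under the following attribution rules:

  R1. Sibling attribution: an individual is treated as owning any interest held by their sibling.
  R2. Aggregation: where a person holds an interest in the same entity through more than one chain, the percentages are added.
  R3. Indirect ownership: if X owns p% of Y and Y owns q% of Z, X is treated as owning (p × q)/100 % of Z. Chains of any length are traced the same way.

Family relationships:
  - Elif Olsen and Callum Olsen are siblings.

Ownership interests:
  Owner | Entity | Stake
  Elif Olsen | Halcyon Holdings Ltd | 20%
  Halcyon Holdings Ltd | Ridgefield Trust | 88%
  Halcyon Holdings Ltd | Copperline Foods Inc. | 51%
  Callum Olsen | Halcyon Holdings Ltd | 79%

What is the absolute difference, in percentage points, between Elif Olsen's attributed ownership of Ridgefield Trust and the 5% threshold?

82.12

By sibling attribution (R1), Elif Olsen is treated as also owning Callum Olsen's interest in Halcyon Holdings Ltd, giving 20% + 79% = 99%.
Chain via Halcyon Holdings Ltd (R3): 99% × 88% = 87.12% of Ridgefield Trust.
87.12% exceeds the 5% threshold by 82.12 percentage points.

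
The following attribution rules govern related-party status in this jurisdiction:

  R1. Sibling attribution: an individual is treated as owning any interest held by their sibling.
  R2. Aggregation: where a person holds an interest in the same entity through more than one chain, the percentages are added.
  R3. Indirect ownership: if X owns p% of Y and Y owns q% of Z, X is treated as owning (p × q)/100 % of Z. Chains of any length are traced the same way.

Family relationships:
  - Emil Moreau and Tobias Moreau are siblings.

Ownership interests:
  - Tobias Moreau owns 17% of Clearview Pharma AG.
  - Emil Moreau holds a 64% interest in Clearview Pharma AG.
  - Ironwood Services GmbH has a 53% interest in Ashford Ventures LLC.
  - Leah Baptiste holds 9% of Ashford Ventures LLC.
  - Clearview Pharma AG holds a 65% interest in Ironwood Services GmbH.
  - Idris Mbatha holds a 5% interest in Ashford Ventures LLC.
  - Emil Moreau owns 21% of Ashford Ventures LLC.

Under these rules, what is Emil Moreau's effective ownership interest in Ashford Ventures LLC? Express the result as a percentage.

By sibling attribution (R1), Emil Moreau is treated as also owning Tobias Moreau's interest in Clearview Pharma AG, giving 64% + 17% = 81%.
Chain via Clearview Pharma AG → Ironwood Services GmbH (R3): 81% × 65% × 53% = 27.9045% of Ashford Ventures LLC.
Direct interest in Ashford Ventures LLC: 21%.
Aggregating (R2): 27.9045% + 21% = 48.9045%.

48.9045%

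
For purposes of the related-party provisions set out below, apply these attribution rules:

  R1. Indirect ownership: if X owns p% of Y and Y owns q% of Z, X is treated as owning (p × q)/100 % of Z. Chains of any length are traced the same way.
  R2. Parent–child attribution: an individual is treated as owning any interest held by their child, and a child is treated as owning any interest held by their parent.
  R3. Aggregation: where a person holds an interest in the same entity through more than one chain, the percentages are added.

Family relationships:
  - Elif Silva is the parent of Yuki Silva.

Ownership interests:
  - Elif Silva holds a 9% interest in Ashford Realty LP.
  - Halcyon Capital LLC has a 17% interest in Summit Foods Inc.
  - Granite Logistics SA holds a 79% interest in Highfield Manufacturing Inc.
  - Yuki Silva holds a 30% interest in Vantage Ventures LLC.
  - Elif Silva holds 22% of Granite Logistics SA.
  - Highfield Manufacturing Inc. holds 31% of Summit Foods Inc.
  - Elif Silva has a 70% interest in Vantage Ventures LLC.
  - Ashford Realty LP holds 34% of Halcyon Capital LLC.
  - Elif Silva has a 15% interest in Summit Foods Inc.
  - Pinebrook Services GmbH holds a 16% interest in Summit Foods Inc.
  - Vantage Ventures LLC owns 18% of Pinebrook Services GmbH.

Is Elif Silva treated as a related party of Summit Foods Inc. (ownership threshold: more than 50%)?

By parent–child attribution (R2), Elif Silva is treated as also owning Yuki Silva's interest in Vantage Ventures LLC, giving 70% + 30% = 100%.
Chain via Vantage Ventures LLC → Pinebrook Services GmbH (R1): 100% × 18% × 16% = 2.88% of Summit Foods Inc.
Chain via Granite Logistics SA → Highfield Manufacturing Inc. (R1): 22% × 79% × 31% = 5.3878% of Summit Foods Inc.
Chain via Ashford Realty LP → Halcyon Capital LLC (R1): 9% × 34% × 17% = 0.5202% of Summit Foods Inc.
Direct interest in Summit Foods Inc: 15%.
Aggregating (R3): 2.88% + 5.3878% + 0.5202% + 15% = 23.788%.
23.788% does not exceed the 50% threshold, so Elif is not a related party to Summit Foods Inc.

No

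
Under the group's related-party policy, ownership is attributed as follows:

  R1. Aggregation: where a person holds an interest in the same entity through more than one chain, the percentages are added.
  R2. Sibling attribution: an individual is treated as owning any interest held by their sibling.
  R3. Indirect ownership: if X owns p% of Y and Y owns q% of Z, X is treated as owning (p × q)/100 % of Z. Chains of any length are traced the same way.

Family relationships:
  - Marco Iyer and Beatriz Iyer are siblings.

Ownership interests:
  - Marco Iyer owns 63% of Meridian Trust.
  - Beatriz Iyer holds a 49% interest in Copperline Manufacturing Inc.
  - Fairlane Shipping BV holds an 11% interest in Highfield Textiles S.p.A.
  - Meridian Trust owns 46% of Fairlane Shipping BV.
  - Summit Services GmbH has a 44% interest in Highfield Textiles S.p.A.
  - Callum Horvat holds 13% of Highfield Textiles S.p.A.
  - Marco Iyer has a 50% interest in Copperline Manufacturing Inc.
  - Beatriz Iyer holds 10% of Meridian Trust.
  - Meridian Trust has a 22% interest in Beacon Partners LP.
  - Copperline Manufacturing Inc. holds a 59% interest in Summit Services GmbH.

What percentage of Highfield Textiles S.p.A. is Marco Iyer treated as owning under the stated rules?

29.3942%

By sibling attribution (R2), Marco Iyer is treated as also owning Beatriz Iyer's interest in Copperline Manufacturing Inc, giving 50% + 49% = 99%.
By sibling attribution (R2), Marco Iyer is treated as also owning Beatriz Iyer's interest in Meridian Trust, giving 63% + 10% = 73%.
Chain via Copperline Manufacturing Inc. → Summit Services GmbH (R3): 99% × 59% × 44% = 25.7004% of Highfield Textiles S.p.A.
Chain via Meridian Trust → Fairlane Shipping BV (R3): 73% × 46% × 11% = 3.6938% of Highfield Textiles S.p.A.
Aggregating (R1): 25.7004% + 3.6938% = 29.3942%.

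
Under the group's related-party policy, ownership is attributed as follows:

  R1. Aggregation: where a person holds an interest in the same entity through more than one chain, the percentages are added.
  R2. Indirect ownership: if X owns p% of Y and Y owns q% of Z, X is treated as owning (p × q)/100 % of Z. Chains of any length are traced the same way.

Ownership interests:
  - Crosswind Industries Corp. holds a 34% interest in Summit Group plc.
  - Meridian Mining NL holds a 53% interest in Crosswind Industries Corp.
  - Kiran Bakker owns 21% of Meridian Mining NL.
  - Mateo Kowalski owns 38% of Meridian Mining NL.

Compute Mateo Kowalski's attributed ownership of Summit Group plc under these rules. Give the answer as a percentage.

6.8476%

Chain via Meridian Mining NL → Crosswind Industries Corp. (R2): 38% × 53% × 34% = 6.8476% of Summit Group plc.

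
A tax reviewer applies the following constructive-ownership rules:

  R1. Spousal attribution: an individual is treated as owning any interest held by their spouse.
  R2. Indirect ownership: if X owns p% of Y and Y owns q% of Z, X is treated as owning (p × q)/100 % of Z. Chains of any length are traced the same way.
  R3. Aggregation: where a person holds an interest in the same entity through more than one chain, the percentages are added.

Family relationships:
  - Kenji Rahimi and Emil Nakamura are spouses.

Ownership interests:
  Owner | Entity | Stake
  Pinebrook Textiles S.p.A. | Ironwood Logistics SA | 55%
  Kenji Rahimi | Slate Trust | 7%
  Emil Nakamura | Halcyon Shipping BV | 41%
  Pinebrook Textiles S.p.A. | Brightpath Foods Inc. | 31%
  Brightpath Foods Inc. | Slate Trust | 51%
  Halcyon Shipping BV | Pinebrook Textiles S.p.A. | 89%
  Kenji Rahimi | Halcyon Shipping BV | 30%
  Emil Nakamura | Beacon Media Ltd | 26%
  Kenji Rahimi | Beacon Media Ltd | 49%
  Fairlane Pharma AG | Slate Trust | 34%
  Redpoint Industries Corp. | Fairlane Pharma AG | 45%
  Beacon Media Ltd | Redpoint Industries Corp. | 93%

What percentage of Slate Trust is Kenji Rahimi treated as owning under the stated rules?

By spousal attribution (R1), Kenji Rahimi is treated as also owning Emil Nakamura's interest in Halcyon Shipping BV, giving 30% + 41% = 71%.
By spousal attribution (R1), Kenji Rahimi is treated as also owning Emil Nakamura's interest in Beacon Media Ltd, giving 49% + 26% = 75%.
Chain via Halcyon Shipping BV → Pinebrook Textiles S.p.A. → Brightpath Foods Inc. (R2): 71% × 89% × 31% × 51% = 9.990339% of Slate Trust.
Chain via Beacon Media Ltd → Redpoint Industries Corp. → Fairlane Pharma AG (R2): 75% × 93% × 45% × 34% = 10.67175% of Slate Trust.
Direct interest in Slate Trust: 7%.
Aggregating (R3): 9.990339% + 10.67175% + 7% = 27.662089%.

27.662089%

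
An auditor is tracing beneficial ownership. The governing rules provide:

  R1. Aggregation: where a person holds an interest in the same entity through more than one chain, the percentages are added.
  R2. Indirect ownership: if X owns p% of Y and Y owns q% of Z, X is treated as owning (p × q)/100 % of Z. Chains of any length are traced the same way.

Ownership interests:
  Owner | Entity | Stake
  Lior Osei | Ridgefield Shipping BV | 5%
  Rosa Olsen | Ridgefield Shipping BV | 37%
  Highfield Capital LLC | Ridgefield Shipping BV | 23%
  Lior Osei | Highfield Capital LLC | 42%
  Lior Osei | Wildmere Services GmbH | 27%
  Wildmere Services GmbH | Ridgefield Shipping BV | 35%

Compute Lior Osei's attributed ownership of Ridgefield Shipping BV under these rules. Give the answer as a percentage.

Chain via Highfield Capital LLC (R2): 42% × 23% = 9.66% of Ridgefield Shipping BV.
Chain via Wildmere Services GmbH (R2): 27% × 35% = 9.45% of Ridgefield Shipping BV.
Direct interest in Ridgefield Shipping BV: 5%.
Aggregating (R1): 9.66% + 9.45% + 5% = 24.11%.

24.11%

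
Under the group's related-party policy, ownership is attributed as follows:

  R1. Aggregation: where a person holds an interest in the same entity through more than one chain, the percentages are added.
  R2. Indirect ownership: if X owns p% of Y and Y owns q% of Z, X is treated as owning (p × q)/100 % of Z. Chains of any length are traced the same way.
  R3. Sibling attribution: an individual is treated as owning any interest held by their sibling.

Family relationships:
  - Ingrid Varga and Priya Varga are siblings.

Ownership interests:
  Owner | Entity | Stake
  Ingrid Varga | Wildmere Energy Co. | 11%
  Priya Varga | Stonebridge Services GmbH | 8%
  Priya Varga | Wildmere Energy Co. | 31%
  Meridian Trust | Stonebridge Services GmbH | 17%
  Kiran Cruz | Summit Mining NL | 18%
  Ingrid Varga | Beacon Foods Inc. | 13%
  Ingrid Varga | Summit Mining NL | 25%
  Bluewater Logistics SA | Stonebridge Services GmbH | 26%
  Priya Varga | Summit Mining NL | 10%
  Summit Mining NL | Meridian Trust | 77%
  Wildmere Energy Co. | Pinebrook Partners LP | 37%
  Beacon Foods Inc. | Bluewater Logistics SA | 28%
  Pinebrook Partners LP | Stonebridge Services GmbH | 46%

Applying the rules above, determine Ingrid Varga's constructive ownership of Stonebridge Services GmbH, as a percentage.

By sibling attribution (R3), Ingrid Varga is treated as also owning Priya Varga's interest in Summit Mining NL, giving 25% + 10% = 35%.
By sibling attribution (R3), Ingrid Varga is treated as also owning Priya Varga's interest in Wildmere Energy Co, giving 11% + 31% = 42%.
By sibling attribution (R3), Ingrid Varga is treated as owning Priya Varga's 8% interest in Stonebridge Services GmbH.
Chain via Summit Mining NL → Meridian Trust (R2): 35% × 77% × 17% = 4.5815% of Stonebridge Services GmbH.
Chain via Beacon Foods Inc. → Bluewater Logistics SA (R2): 13% × 28% × 26% = 0.9464% of Stonebridge Services GmbH.
Chain via Wildmere Energy Co. → Pinebrook Partners LP (R2): 42% × 37% × 46% = 7.1484% of Stonebridge Services GmbH.
Direct interest in Stonebridge Services GmbH: 8%.
Aggregating (R1): 4.5815% + 0.9464% + 7.1484% + 8% = 20.6763%.

20.6763%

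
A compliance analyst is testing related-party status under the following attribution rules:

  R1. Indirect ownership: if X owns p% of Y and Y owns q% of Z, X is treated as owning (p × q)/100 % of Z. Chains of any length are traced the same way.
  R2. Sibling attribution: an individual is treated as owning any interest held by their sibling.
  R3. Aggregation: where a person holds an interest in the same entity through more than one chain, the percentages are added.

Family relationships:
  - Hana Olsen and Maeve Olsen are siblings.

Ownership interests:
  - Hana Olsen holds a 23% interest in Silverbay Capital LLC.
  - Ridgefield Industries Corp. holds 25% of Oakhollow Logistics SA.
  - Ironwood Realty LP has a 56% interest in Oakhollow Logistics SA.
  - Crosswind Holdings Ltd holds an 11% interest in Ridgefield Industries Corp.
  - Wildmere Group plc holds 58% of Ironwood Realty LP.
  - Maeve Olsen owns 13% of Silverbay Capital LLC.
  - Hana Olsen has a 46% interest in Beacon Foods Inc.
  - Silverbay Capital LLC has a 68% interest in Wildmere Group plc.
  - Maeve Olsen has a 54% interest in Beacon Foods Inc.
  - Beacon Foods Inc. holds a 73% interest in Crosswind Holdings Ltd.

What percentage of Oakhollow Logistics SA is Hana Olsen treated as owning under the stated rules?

By sibling attribution (R2), Hana Olsen is treated as also owning Maeve Olsen's interest in Beacon Foods Inc, giving 46% + 54% = 100%.
By sibling attribution (R2), Hana Olsen is treated as also owning Maeve Olsen's interest in Silverbay Capital LLC, giving 23% + 13% = 36%.
Chain via Beacon Foods Inc. → Crosswind Holdings Ltd → Ridgefield Industries Corp. (R1): 100% × 73% × 11% × 25% = 2.0075% of Oakhollow Logistics SA.
Chain via Silverbay Capital LLC → Wildmere Group plc → Ironwood Realty LP (R1): 36% × 68% × 58% × 56% = 7.951104% of Oakhollow Logistics SA.
Aggregating (R3): 2.0075% + 7.951104% = 9.958604%.

9.958604%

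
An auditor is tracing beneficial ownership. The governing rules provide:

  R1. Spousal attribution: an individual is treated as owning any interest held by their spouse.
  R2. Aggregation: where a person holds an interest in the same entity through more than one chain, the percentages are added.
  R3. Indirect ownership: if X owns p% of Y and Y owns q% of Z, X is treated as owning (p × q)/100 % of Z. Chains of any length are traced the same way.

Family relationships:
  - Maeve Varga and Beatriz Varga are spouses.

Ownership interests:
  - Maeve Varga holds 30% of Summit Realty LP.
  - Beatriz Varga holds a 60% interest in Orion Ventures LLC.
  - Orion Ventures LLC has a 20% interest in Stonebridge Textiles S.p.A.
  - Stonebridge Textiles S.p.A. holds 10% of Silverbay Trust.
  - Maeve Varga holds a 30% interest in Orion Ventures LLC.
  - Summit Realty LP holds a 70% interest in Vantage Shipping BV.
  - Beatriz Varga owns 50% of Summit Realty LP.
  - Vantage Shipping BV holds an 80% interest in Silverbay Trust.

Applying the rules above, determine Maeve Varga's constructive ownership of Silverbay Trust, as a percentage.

By spousal attribution (R1), Maeve Varga is treated as also owning Beatriz Varga's interest in Orion Ventures LLC, giving 30% + 60% = 90%.
By spousal attribution (R1), Maeve Varga is treated as also owning Beatriz Varga's interest in Summit Realty LP, giving 30% + 50% = 80%.
Chain via Orion Ventures LLC → Stonebridge Textiles S.p.A. (R3): 90% × 20% × 10% = 1.8% of Silverbay Trust.
Chain via Summit Realty LP → Vantage Shipping BV (R3): 80% × 70% × 80% = 44.8% of Silverbay Trust.
Aggregating (R2): 1.8% + 44.8% = 46.6%.

46.6%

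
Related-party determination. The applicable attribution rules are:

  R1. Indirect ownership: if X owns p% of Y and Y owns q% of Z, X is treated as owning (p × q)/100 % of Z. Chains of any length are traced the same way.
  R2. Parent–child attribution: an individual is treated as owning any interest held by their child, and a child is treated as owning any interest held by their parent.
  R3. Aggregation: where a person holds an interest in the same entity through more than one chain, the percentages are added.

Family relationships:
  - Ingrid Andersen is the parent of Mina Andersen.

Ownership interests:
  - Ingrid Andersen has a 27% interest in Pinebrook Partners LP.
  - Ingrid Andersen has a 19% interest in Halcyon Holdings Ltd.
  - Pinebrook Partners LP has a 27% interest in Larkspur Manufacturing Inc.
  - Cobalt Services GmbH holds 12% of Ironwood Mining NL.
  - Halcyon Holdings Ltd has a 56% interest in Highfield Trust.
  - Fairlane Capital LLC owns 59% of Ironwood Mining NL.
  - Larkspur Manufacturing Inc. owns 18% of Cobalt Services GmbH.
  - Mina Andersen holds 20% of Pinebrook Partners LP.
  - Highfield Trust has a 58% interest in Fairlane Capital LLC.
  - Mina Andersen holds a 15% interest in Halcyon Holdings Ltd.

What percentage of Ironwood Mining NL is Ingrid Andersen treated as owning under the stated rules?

6.789592%

By parent–child attribution (R2), Ingrid Andersen is treated as also owning Mina Andersen's interest in Halcyon Holdings Ltd, giving 19% + 15% = 34%.
By parent–child attribution (R2), Ingrid Andersen is treated as also owning Mina Andersen's interest in Pinebrook Partners LP, giving 27% + 20% = 47%.
Chain via Halcyon Holdings Ltd → Highfield Trust → Fairlane Capital LLC (R1): 34% × 56% × 58% × 59% = 6.515488% of Ironwood Mining NL.
Chain via Pinebrook Partners LP → Larkspur Manufacturing Inc. → Cobalt Services GmbH (R1): 47% × 27% × 18% × 12% = 0.274104% of Ironwood Mining NL.
Aggregating (R3): 6.515488% + 0.274104% = 6.789592%.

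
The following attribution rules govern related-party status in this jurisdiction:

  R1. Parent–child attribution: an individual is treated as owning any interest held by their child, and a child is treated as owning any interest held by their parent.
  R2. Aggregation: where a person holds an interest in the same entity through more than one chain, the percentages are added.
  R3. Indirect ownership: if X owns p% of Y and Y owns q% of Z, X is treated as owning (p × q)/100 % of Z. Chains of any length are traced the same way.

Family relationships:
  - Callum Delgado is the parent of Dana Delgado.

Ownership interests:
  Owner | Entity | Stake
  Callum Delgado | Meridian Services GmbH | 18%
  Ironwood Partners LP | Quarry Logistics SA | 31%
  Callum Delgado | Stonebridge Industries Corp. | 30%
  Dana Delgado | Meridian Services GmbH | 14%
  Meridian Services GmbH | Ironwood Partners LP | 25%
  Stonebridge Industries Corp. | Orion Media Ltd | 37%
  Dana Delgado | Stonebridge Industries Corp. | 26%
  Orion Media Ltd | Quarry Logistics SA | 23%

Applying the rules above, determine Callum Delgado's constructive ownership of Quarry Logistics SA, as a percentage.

By parent–child attribution (R1), Callum Delgado is treated as also owning Dana Delgado's interest in Meridian Services GmbH, giving 18% + 14% = 32%.
By parent–child attribution (R1), Callum Delgado is treated as also owning Dana Delgado's interest in Stonebridge Industries Corp, giving 30% + 26% = 56%.
Chain via Meridian Services GmbH → Ironwood Partners LP (R3): 32% × 25% × 31% = 2.48% of Quarry Logistics SA.
Chain via Stonebridge Industries Corp. → Orion Media Ltd (R3): 56% × 37% × 23% = 4.7656% of Quarry Logistics SA.
Aggregating (R2): 2.48% + 4.7656% = 7.2456%.

7.2456%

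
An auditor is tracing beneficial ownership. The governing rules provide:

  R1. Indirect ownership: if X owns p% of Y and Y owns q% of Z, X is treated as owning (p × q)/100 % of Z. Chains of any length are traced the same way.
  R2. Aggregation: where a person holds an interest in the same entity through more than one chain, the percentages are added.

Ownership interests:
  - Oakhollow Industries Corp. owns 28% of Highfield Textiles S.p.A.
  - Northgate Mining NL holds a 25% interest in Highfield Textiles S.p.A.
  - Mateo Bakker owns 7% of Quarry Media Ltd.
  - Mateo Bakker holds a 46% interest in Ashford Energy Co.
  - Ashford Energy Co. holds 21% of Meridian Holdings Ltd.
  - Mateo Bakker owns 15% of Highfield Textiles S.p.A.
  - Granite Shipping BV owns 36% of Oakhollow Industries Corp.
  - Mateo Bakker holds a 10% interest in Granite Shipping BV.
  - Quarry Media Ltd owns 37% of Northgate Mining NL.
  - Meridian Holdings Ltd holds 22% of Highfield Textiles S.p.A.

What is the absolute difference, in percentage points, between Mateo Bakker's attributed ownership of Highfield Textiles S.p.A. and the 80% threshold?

61.2193

Chain via Quarry Media Ltd → Northgate Mining NL (R1): 7% × 37% × 25% = 0.6475% of Highfield Textiles S.p.A.
Chain via Granite Shipping BV → Oakhollow Industries Corp. (R1): 10% × 36% × 28% = 1.008% of Highfield Textiles S.p.A.
Chain via Ashford Energy Co. → Meridian Holdings Ltd (R1): 46% × 21% × 22% = 2.1252% of Highfield Textiles S.p.A.
Direct interest in Highfield Textiles S.p.A: 15%.
Aggregating (R2): 0.6475% + 1.008% + 2.1252% + 15% = 18.7807%.
18.7807% falls short of the 80% threshold by 61.2193 percentage points.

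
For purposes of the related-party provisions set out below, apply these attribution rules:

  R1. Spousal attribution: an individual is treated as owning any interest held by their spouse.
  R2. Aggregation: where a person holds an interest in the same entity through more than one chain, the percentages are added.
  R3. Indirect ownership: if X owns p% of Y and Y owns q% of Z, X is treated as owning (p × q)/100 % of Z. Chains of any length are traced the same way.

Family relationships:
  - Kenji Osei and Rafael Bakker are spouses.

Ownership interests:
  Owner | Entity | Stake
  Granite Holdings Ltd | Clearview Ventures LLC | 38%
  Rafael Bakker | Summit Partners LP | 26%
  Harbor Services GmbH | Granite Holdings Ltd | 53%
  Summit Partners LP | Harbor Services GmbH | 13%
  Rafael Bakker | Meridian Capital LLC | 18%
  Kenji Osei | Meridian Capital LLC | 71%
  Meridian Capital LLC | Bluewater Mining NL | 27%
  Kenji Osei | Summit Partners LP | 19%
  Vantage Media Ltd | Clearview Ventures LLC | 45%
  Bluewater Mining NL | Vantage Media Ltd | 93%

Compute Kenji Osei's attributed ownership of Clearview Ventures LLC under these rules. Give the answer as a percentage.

By spousal attribution (R1), Kenji Osei is treated as also owning Rafael Bakker's interest in Summit Partners LP, giving 19% + 26% = 45%.
By spousal attribution (R1), Kenji Osei is treated as also owning Rafael Bakker's interest in Meridian Capital LLC, giving 71% + 18% = 89%.
Chain via Summit Partners LP → Harbor Services GmbH → Granite Holdings Ltd (R3): 45% × 13% × 53% × 38% = 1.17819% of Clearview Ventures LLC.
Chain via Meridian Capital LLC → Bluewater Mining NL → Vantage Media Ltd (R3): 89% × 27% × 93% × 45% = 10.056555% of Clearview Ventures LLC.
Aggregating (R2): 1.17819% + 10.056555% = 11.234745%.

11.234745%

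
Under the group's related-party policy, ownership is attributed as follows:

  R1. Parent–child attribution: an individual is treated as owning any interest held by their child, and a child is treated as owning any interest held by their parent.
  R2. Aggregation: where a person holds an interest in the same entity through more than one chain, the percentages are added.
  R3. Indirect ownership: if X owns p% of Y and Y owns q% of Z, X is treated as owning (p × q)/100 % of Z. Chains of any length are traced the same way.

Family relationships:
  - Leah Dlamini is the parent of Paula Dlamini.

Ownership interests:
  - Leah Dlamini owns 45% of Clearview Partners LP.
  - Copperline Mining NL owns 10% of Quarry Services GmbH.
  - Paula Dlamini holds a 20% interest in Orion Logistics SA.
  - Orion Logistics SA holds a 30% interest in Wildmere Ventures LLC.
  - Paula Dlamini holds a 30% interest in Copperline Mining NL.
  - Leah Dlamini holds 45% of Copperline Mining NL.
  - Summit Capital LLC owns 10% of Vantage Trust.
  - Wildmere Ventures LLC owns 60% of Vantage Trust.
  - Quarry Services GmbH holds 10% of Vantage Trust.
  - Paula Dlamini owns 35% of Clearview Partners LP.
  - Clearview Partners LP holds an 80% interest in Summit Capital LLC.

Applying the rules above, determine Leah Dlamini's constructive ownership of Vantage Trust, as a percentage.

By parent–child attribution (R1), Leah Dlamini is treated as also owning Paula Dlamini's interest in Clearview Partners LP, giving 45% + 35% = 80%.
By parent–child attribution (R1), Leah Dlamini is treated as also owning Paula Dlamini's interest in Copperline Mining NL, giving 45% + 30% = 75%.
By parent–child attribution (R1), Leah Dlamini is treated as owning Paula Dlamini's 20% interest in Orion Logistics SA.
Chain via Clearview Partners LP → Summit Capital LLC (R3): 80% × 80% × 10% = 6.4% of Vantage Trust.
Chain via Copperline Mining NL → Quarry Services GmbH (R3): 75% × 10% × 10% = 0.75% of Vantage Trust.
Chain via Orion Logistics SA → Wildmere Ventures LLC (R3): 20% × 30% × 60% = 3.6% of Vantage Trust.
Aggregating (R2): 6.4% + 0.75% + 3.6% = 10.75%.

10.75%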